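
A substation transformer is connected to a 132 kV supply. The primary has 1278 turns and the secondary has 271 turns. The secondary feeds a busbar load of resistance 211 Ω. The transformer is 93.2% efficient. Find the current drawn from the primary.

I_p ≈ 30.2 A

V_s = 132000 × 271/1278 = 27991 V.
I_s = V_s/R = 27991/211 = 132.66 A.
P_out = V_s I_s = 27991 × 132.66 = 3.7131×10^6 W.
P_in = P_out/η = 3.7131×10^6/0.932 = 3.9841×10^6 W.
I_p = P_in/V_p = 3.9841×10^6/132000 = 30.2 A.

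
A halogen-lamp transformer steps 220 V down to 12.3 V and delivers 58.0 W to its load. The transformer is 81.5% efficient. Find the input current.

I_in ≈ 0.323 A

P_in = P_out/η = 58.0/0.815 = 71.166 W.
I_in = P_in/V_in = 71.166/220 = 0.323 A.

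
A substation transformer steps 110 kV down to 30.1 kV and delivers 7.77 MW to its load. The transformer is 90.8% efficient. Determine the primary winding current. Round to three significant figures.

I_p ≈ 77.8 A

P_in = P_out/η = 7.77×10^6/0.908 = 8.5573×10^6 W.
I_p = P_in/V_p = 8.5573×10^6/110000 = 77.8 A.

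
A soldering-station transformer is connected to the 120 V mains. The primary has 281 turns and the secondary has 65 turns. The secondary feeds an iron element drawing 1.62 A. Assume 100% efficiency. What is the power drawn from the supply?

I_p = I_s × N_s/N_p = 1.62 × 65/281 = 0.37473 A.
P = V_p I_p = 120 × 0.37473 = 45.0 W.

P ≈ 45.0 W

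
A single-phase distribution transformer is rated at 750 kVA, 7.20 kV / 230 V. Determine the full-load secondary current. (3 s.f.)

I_s ≈ 3260 A

I_s = S/V_s = 750000/230 = 3260 A.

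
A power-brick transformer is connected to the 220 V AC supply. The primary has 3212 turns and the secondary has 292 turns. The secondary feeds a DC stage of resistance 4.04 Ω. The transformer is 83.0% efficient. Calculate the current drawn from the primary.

I_p ≈ 0.542 A

V_s = 220 × 292/3212 = 20.000 V.
I_s = V_s/R = 20.000/4.04 = 4.9505 A.
P_out = V_s I_s = 20.000 × 4.9505 = 99.010 W.
P_in = P_out/η = 99.010/0.830 = 119.29 W.
I_p = P_in/V_p = 119.29/220 = 0.542 A.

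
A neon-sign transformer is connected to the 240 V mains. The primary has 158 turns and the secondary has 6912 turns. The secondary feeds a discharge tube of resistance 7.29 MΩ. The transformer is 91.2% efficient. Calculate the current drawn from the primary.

V_s = 240 × 6912/158 = 10499 V.
I_s = V_s/R = 10499/(7.29×10^6) = 0.0014402 A.
P_out = V_s I_s = 10499 × 0.0014402 = 15.121 W.
P_in = P_out/η = 15.121/0.912 = 16.580 W.
I_p = P_in/V_p = 16.580/240 = 0.0691 A.

I_p ≈ 0.0691 A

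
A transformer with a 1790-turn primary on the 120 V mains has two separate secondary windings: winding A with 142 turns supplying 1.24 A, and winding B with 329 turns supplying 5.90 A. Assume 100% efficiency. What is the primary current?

I_p ≈ 1.18 A

V_A = 120 × 142/1790 = 9.5196 V; V_B = 120 × 329/1790 = 22.056 V.
P_out = V_A I_A + V_B I_B = 9.5196×1.24 + 22.056×5.90 = 11.804 + 130.13 = 141.93 W.
Ideal ⇒ P_in = P_out, so I_p = P_out/V_p = 141.93/120 = 1.18 A.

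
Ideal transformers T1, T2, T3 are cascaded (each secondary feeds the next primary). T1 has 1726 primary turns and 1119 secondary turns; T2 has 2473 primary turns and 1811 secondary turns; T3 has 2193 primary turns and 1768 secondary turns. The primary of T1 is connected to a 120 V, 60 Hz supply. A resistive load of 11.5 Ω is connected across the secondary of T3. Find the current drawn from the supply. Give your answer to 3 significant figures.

Secondary of T1: V = 120.00 × 1119/1726 = 77.798 V.
Secondary of T2: V = 77.798 × 1811/2473 = 56.972 V.
Secondary of T3: V = 56.972 × 1768/2193 = 45.931 V.
I_load = 45.931/11.5 = 3.9940 A, so P_out = 45.931 × 3.9940 = 183.45 W.
All ideal ⇒ P_in = P_out, so I_supply = 183.45/120 = 1.53 A.

I_supply ≈ 1.53 A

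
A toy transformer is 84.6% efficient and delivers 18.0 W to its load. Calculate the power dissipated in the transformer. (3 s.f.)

P_in = P_out/η = 18.0/0.846 = 21.2766 W.
P_loss = P_in − P_out = 21.2766 − 18.0 = 3.28 W.

P_loss ≈ 3.28 W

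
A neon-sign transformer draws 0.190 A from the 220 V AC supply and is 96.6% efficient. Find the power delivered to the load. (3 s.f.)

P_out ≈ 40.4 W

P_in = V_p I_p = 220 × 0.190 = 41.800 W.
P_out = η P_in = 0.966 × 41.800 = 40.4 W.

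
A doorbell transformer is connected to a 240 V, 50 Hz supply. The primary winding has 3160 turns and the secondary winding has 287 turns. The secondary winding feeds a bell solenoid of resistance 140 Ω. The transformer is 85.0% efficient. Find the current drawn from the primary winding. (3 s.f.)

V_s = 240 × 287/3160 = 21.797 V.
I_s = V_s/R = 21.797/140 = 0.15570 A.
P_out = V_s I_s = 21.797 × 0.15570 = 3.3938 W.
P_in = P_out/η = 3.3938/0.850 = 3.9927 W.
I_p = P_in/V_p = 3.9927/240 = 0.0166 A.

I_p ≈ 0.0166 A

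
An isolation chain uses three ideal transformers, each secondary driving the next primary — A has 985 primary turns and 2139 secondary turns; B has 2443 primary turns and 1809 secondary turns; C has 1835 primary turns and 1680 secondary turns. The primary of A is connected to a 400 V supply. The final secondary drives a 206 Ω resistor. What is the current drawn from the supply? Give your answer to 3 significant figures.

After A: V = 400.00 × 2139/985 = 868.63 V.
After B: V = 868.63 × 1809/2443 = 643.21 V.
After C: V = 643.21 × 1680/1835 = 588.87 V.
I_load = 588.87/206 = 2.8586 A, so P_out = 588.87 × 2.8586 = 1683.4 W.
All ideal ⇒ P_in = P_out, so I_supply = 1683.4/400 = 4.21 A.

I_supply ≈ 4.21 A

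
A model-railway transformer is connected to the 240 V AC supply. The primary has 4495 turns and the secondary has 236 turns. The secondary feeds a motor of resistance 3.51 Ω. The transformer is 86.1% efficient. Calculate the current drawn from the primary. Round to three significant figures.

V_s = 240 × 236/4495 = 12.601 V.
I_s = V_s/R = 12.601/3.51 = 3.5899 A.
P_out = V_s I_s = 12.601 × 3.5899 = 45.236 W.
P_in = P_out/η = 45.236/0.861 = 52.538 W.
I_p = P_in/V_p = 52.538/240 = 0.219 A.

I_p ≈ 0.219 A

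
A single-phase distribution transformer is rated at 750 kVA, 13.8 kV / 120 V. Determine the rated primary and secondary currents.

I_p ≈ 54.3 A, I_s ≈ 6250 A

I_p = S/V_p = 750000/13800 = 54.3 A.
I_s = S/V_s = 750000/120 = 6250 A.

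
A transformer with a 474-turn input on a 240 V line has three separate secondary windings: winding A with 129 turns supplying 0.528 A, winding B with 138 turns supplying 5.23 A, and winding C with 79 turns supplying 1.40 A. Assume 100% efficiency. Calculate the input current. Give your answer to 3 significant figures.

V_A = 240 × 129/474 = 65.316 V; V_B = 240 × 138/474 = 69.873 V; V_C = 240 × 79/474 = 40.000 V.
P_out = V_A I_A + V_B I_B + V_C I_C = 65.316×0.528 + 69.873×5.23 + 40.000×1.40 = 34.487 + 365.44 + 56.000 = 455.93 W.
Ideal ⇒ P_in = P_out, so I_in = P_out/V_in = 455.93/240 = 1.90 A.

I_in ≈ 1.90 A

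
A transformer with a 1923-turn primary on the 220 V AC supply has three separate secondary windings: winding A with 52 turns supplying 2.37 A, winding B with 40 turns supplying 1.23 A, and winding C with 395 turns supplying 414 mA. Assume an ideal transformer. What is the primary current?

V_A = 220 × 52/1923 = 5.9490 V; V_B = 220 × 40/1923 = 4.5762 V; V_C = 220 × 395/1923 = 45.190 V.
P_out = V_A I_A + V_B I_B + V_C I_C = 5.9490×2.37 + 4.5762×1.23 + 45.190×0.414 = 14.099 + 5.6287 + 18.709 = 38.437 W.
Ideal ⇒ P_in = P_out, so I_p = P_out/V_p = 38.437/220 = 0.175 A.

I_p ≈ 0.175 A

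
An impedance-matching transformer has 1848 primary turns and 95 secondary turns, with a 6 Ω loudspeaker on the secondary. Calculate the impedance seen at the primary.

Z_p = (N_p/N_s)² × Z_s = (1848/95)² × 6 = 2270 Ω.

Z_p ≈ 2270 Ω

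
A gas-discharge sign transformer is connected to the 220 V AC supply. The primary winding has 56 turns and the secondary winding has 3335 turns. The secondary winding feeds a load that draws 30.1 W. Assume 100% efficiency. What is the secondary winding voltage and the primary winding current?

V_s = V_p × N_s/N_p = 220 × 3335/56 = 13102 V.
I_s = P/V_s = 30.1/13102 = 0.0022974 A.
I_p = I_s × N_s/N_p = 0.0022974 × 3335/56 = 0.137 A.

V_s ≈ 13100 V, I_p ≈ 0.137 A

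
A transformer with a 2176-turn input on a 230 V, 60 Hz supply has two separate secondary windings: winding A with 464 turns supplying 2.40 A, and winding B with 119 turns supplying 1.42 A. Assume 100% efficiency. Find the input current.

V_A = 230 × 464/2176 = 49.044 V; V_B = 230 × 119/2176 = 12.578 V.
P_out = V_A I_A + V_B I_B = 49.044×2.40 + 12.578×1.42 = 117.71 + 17.861 = 135.57 W.
Ideal ⇒ P_in = P_out, so I_in = P_out/V_in = 135.57/230 = 0.589 A.

I_in ≈ 0.589 A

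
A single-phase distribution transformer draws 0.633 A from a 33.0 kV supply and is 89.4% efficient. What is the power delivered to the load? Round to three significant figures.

P_in = V_p I_p = 33000 × 0.633 = 20889 W.
P_out = η P_in = 0.894 × 20889 = 18700 W.

P_out ≈ 18700 W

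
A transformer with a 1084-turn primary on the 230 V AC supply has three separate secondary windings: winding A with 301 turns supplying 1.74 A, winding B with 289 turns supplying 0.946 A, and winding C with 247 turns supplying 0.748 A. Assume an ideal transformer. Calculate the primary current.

I_p ≈ 0.906 A

V_A = 230 × 301/1084 = 63.865 V; V_B = 230 × 289/1084 = 61.319 V; V_C = 230 × 247/1084 = 52.408 V.
P_out = V_A I_A + V_B I_B + V_C I_C = 63.865×1.74 + 61.319×0.946 + 52.408×0.748 = 111.13 + 58.008 + 39.201 = 208.33 W.
Ideal ⇒ P_in = P_out, so I_p = P_out/V_p = 208.33/230 = 0.906 A.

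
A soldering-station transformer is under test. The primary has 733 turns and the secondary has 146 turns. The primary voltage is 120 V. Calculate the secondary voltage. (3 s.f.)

V_s ≈ 23.9 V

V_s/V_p = N_s/N_p, so V_s = 120 × 146/733 = 23.9 V.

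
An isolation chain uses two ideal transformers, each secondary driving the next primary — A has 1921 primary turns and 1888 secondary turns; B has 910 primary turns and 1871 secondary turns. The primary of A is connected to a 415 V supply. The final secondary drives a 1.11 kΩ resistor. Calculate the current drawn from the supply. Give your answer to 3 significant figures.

I_supply ≈ 1.53 A

After A: V = 415.00 × 1888/1921 = 407.87 V.
After B: V = 407.87 × 1871/910 = 838.60 V.
I_load = 838.60/1110 = 0.75550 A, so P_out = 838.60 × 0.75550 = 633.56 W.
All ideal ⇒ P_in = P_out, so I_supply = 633.56/415 = 1.53 A.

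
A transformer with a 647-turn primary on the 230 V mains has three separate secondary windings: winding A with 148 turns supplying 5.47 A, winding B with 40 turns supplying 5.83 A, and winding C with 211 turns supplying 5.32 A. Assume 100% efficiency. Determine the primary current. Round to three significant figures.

I_p ≈ 3.35 A

V_A = 230 × 148/647 = 52.612 V; V_B = 230 × 40/647 = 14.219 V; V_C = 230 × 211/647 = 75.008 V.
P_out = V_A I_A + V_B I_B + V_C I_C = 52.612×5.47 + 14.219×5.83 + 75.008×5.32 = 287.79 + 82.900 + 399.04 = 769.73 W.
Ideal ⇒ P_in = P_out, so I_p = P_out/V_p = 769.73/230 = 3.35 A.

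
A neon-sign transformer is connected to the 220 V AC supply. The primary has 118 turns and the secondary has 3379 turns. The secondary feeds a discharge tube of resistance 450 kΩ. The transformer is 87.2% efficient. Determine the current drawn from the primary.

V_s = 220 × 3379/118 = 6299.8 V.
I_s = V_s/R = 6299.8/450000 = 0.014000 A.
P_out = V_s I_s = 6299.8 × 0.014000 = 88.195 W.
P_in = P_out/η = 88.195/0.872 = 101.14 W.
I_p = P_in/V_p = 101.14/220 = 0.460 A.

I_p ≈ 0.460 A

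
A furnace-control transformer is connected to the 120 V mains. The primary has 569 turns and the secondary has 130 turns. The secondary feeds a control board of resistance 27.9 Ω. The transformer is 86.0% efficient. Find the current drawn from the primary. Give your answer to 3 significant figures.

I_p ≈ 0.261 A

V_s = 120 × 130/569 = 27.417 V.
I_s = V_s/R = 27.417/27.9 = 0.98267 A.
P_out = V_s I_s = 27.417 × 0.98267 = 26.941 W.
P_in = P_out/η = 26.941/0.860 = 31.327 W.
I_p = P_in/V_p = 31.327/120 = 0.261 A.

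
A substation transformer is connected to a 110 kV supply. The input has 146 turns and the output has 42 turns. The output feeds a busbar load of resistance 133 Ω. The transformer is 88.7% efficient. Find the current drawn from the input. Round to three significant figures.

I_in ≈ 77.2 A

V_out = 110000 × 42/146 = 31644 V.
I_out = V_out/R = 31644/133 = 237.92 A.
P_out = V_out I_out = 31644 × 237.92 = 7.5288×10^6 W.
P_in = P_out/η = 7.5288×10^6/0.887 = 8.4880×10^6 W.
I_in = P_in/V_in = 8.4880×10^6/110000 = 77.2 A.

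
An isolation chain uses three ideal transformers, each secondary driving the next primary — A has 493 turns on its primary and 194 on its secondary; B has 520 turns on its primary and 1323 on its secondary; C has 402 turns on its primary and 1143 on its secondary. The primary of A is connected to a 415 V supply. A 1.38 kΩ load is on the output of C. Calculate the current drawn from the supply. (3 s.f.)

After A: V = 415.00 × 194/493 = 163.31 V.
After B: V = 163.31 × 1323/520 = 415.49 V.
After C: V = 415.49 × 1143/402 = 1181.4 V.
I_load = 1181.4/1380 = 0.85605 A, so P_out = 1181.4 × 0.85605 = 1011.3 W.
All ideal ⇒ P_in = P_out, so I_supply = 1011.3/415 = 2.44 A.

I_supply ≈ 2.44 A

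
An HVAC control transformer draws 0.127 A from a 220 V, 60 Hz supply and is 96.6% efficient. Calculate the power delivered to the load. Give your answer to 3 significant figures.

P_out ≈ 27.0 W

P_in = V_p I_p = 220 × 0.127 = 27.940 W.
P_out = η P_in = 0.966 × 27.940 = 27.0 W.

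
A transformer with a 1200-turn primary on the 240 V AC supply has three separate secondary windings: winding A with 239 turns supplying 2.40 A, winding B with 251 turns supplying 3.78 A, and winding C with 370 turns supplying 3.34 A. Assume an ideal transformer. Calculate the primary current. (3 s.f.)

I_p ≈ 2.30 A

V_A = 240 × 239/1200 = 47.800 V; V_B = 240 × 251/1200 = 50.200 V; V_C = 240 × 370/1200 = 74.000 V.
P_out = V_A I_A + V_B I_B + V_C I_C = 47.800×2.40 + 50.200×3.78 + 74.000×3.34 = 114.72 + 189.76 + 247.16 = 551.64 W.
Ideal ⇒ P_in = P_out, so I_p = P_out/V_p = 551.64/240 = 2.30 A.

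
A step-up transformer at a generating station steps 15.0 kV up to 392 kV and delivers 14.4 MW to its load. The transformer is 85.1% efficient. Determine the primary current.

P_in = P_out/η = 1.44×10^7/0.851 = 1.6921×10^7 W.
I_p = P_in/V_p = 1.6921×10^7/15000 = 1130 A.

I_p ≈ 1130 A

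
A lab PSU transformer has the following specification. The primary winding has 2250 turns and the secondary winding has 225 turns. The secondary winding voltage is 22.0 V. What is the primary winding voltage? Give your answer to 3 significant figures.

V_p ≈ 220 V

V_p/V_s = N_p/N_s, so V_p = 22.0 × 2250/225 = 220 V.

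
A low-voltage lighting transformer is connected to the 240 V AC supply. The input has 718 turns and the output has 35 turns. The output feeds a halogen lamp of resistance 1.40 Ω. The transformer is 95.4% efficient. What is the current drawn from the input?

I_in ≈ 0.427 A

V_out = 240 × 35/718 = 11.699 V.
I_out = V_out/R = 11.699/1.40 = 8.3565 A.
P_out = V_out I_out = 11.699 × 8.3565 = 97.765 W.
P_in = P_out/η = 97.765/0.954 = 102.48 W.
I_in = P_in/V_in = 102.48/240 = 0.427 A.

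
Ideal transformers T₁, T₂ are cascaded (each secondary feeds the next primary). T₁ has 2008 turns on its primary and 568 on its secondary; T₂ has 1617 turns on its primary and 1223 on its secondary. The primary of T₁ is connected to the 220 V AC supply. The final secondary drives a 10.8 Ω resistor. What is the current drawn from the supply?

I_supply ≈ 0.932 A

Secondary of T₁: V = 220.00 × 568/2008 = 62.231 V.
Secondary of T₂: V = 62.231 × 1223/1617 = 47.068 V.
I_load = 47.068/10.8 = 4.3581 A, so P_out = 47.068 × 4.3581 = 205.13 W.
All ideal ⇒ P_in = P_out, so I_supply = 205.13/220 = 0.932 A.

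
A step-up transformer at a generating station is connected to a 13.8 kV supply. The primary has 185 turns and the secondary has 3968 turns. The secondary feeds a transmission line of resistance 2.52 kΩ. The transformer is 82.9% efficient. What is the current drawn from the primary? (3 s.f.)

I_p ≈ 3040 A

V_s = 13800 × 3968/185 = 295990 V.
I_s = V_s/R = 295990/2520 = 117.46 A.
P_out = V_s I_s = 295990 × 117.46 = 3.4766×10^7 W.
P_in = P_out/η = 3.4766×10^7/0.829 = 4.1938×10^7 W.
I_p = P_in/V_p = 4.1938×10^7/13800 = 3040 A.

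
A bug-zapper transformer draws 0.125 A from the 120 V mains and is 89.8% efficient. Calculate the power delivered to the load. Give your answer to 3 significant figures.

P_out ≈ 13.5 W

P_in = V_p I_p = 120 × 0.125 = 15.000 W.
P_out = η P_in = 0.898 × 15.000 = 13.5 W.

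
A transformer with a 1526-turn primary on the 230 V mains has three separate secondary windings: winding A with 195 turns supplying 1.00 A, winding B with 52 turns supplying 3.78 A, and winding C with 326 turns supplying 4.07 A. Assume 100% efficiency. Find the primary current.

V_A = 230 × 195/1526 = 29.391 V; V_B = 230 × 52/1526 = 7.8375 V; V_C = 230 × 326/1526 = 49.135 V.
P_out = V_A I_A + V_B I_B + V_C I_C = 29.391×1.00 + 7.8375×3.78 + 49.135×4.07 = 29.391 + 29.626 + 199.98 = 259.00 W.
Ideal ⇒ P_in = P_out, so I_p = P_out/V_p = 259.00/230 = 1.13 A.

I_p ≈ 1.13 A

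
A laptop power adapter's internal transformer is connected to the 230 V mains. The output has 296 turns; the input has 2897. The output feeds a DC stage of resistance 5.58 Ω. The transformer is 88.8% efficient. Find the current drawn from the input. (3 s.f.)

V_out = 230 × 296/2897 = 23.500 V.
I_out = V_out/R = 23.500/5.58 = 4.2115 A.
P_out = V_out I_out = 23.500 × 4.2115 = 98.971 W.
P_in = P_out/η = 98.971/0.888 = 111.45 W.
I_in = P_in/V_in = 111.45/230 = 0.485 A.

I_in ≈ 0.485 A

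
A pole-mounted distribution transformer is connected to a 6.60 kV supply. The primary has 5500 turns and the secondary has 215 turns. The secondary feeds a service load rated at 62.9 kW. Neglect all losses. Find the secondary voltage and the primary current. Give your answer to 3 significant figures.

V_s ≈ 258 V, I_p ≈ 9.53 A

V_s = V_p × N_s/N_p = 6600 × 215/5500 = 258.00 V.
I_s = P/V_s = 62900/258.00 = 243.80 A.
I_p = I_s × N_s/N_p = 243.80 × 215/5500 = 9.53 A.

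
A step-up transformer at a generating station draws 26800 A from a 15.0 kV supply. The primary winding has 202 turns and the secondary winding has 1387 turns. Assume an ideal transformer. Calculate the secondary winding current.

I_s/I_p = N_p/N_s, so I_s = 26800 × 202/1387 = 3900 A.

I_s ≈ 3900 A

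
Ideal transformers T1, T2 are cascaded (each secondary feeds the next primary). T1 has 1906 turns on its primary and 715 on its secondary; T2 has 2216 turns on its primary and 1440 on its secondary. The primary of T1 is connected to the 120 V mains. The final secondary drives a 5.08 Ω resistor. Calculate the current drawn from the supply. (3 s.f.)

I_supply ≈ 1.40 A

Secondary of T1: V = 120.00 × 715/1906 = 45.016 V.
Secondary of T2: V = 45.016 × 1440/2216 = 29.252 V.
I_load = 29.252/5.08 = 5.7583 A, so P_out = 29.252 × 5.7583 = 168.44 W.
All ideal ⇒ P_in = P_out, so I_supply = 168.44/120 = 1.40 A.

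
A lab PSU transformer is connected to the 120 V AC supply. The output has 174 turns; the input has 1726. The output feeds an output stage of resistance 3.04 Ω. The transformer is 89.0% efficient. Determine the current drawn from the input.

V_out = 120 × 174/1726 = 12.097 V.
I_out = V_out/R = 12.097/3.04 = 3.9794 A.
P_out = V_out I_out = 12.097 × 3.9794 = 48.140 W.
P_in = P_out/η = 48.140/0.890 = 54.090 W.
I_in = P_in/V_in = 54.090/120 = 0.451 A.

I_in ≈ 0.451 A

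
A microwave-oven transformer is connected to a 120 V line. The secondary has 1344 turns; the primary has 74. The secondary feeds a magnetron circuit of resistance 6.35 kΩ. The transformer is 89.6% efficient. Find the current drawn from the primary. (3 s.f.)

V_s = 120 × 1344/74 = 2179.5 V.
I_s = V_s/R = 2179.5/6350 = 0.34322 A.
P_out = V_s I_s = 2179.5 × 0.34322 = 748.04 W.
P_in = P_out/η = 748.04/0.896 = 834.86 W.
I_p = P_in/V_p = 834.86/120 = 6.96 A.

I_p ≈ 6.96 A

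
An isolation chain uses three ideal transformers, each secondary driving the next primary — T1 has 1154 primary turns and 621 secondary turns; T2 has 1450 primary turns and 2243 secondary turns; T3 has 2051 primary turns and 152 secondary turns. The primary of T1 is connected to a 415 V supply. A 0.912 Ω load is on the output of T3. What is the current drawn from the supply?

Secondary of T1: V = 415.00 × 621/1154 = 223.32 V.
Secondary of T2: V = 223.32 × 2243/1450 = 345.46 V.
Secondary of T3: V = 345.46 × 152/2051 = 25.602 V.
I_load = 25.602/0.912 = 28.072 A, so P_out = 25.602 × 28.072 = 718.71 W.
All ideal ⇒ P_in = P_out, so I_supply = 718.71/415 = 1.73 A.

I_supply ≈ 1.73 A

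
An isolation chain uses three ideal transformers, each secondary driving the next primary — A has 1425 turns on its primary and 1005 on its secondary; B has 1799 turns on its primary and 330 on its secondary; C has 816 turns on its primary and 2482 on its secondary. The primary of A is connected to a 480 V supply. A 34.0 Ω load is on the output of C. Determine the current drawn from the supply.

Secondary of A: V = 480.00 × 1005/1425 = 338.53 V.
Secondary of B: V = 338.53 × 330/1799 = 62.098 V.
Secondary of C: V = 62.098 × 2482/816 = 188.88 V.
I_load = 188.88/34.0 = 5.5553 A, so P_out = 188.88 × 5.5553 = 1049.3 W.
All ideal ⇒ P_in = P_out, so I_supply = 1049.3/480 = 2.19 A.

I_supply ≈ 2.19 A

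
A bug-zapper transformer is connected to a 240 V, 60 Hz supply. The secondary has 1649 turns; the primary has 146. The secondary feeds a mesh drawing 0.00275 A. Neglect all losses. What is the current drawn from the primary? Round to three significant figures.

I_p ≈ 0.0311 A

For an ideal transformer I_p N_p = I_s N_s, so I_p = 0.00275 × 1649/146 = 0.0311 A.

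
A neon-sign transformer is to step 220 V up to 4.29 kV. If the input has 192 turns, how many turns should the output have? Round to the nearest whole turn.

N_out = 3744 turns

N_out/N_in = V_out/V_in, so N_out = 192 × 4290/220 = 3744.0 ≈ 3744 turns.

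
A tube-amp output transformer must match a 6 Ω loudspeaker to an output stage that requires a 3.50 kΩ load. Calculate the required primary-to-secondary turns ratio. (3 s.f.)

N_p/N_s ≈ 24.2

Z_p/Z_s = (N_p/N_s)², so N_p/N_s = √(3500/6) = √583 = 24.2.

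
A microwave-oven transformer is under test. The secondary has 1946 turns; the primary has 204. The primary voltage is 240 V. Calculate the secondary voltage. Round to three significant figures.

V_s ≈ 2290 V

V_s/V_p = N_s/N_p, so V_s = 240 × 1946/204 = 2290 V.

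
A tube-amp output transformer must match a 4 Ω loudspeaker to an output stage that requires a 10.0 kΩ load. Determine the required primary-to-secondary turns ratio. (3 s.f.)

Z_p/Z_s = (N_p/N_s)², so N_p/N_s = √(10000/4) = √2500 = 50.0.

N_p/N_s ≈ 50.0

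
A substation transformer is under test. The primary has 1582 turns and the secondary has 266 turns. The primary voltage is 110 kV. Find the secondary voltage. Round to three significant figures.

V_s ≈ 18500 V

V_s/V_p = N_s/N_p, so V_s = 110000 × 266/1582 = 18500 V.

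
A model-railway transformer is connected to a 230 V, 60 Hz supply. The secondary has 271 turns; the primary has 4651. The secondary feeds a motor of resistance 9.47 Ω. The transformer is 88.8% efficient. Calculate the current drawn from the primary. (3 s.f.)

V_s = 230 × 271/4651 = 13.401 V.
I_s = V_s/R = 13.401/9.47 = 1.4151 A.
P_out = V_s I_s = 13.401 × 1.4151 = 18.965 W.
P_in = P_out/η = 18.965/0.888 = 21.357 W.
I_p = P_in/V_p = 21.357/230 = 0.0929 A.

I_p ≈ 0.0929 A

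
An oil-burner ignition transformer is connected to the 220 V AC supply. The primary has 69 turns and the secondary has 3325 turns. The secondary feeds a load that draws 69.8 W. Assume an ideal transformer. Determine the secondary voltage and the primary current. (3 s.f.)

V_s ≈ 10600 V, I_p ≈ 0.317 A

V_s = V_p × N_s/N_p = 220 × 3325/69 = 10601 V.
I_s = P/V_s = 69.8/10601 = 0.0065840 A.
I_p = I_s × N_s/N_p = 0.0065840 × 3325/69 = 0.317 A.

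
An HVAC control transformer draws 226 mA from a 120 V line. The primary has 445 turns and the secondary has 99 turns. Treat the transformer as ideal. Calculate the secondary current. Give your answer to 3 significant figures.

I_s/I_p = N_p/N_s, so I_s = 0.226 × 445/99 = 1.02 A.

I_s ≈ 1.02 A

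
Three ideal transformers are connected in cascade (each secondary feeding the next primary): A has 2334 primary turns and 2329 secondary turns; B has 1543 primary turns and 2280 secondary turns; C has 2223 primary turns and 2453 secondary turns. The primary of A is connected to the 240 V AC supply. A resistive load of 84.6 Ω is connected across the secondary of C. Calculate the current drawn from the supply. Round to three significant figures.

I_supply ≈ 7.51 A

After A: V = 240.00 × 2329/2334 = 239.49 V.
After B: V = 239.49 × 2280/1543 = 353.87 V.
After C: V = 353.87 × 2453/2223 = 390.49 V.
I_load = 390.49/84.6 = 4.6157 A, so P_out = 390.49 × 4.6157 = 1802.4 W.
All ideal ⇒ P_in = P_out, so I_supply = 1802.4/240 = 7.51 A.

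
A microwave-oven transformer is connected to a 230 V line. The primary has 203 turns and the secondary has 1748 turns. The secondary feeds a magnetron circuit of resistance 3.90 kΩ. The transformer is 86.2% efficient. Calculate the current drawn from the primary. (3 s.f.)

V_s = 230 × 1748/203 = 1980.5 V.
I_s = V_s/R = 1980.5/3900 = 0.50782 A.
P_out = V_s I_s = 1980.5 × 0.50782 = 1005.7 W.
P_in = P_out/η = 1005.7/0.862 = 1166.7 W.
I_p = P_in/V_p = 1166.7/230 = 5.07 A.

I_p ≈ 5.07 A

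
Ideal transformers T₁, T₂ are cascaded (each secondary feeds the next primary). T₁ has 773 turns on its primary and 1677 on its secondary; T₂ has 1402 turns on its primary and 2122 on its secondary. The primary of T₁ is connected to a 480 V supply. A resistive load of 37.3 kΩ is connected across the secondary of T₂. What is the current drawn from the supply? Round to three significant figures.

I_supply ≈ 0.139 A

After T₁: V = 480.00 × 1677/773 = 1041.3 V.
After T₂: V = 1041.3 × 2122/1402 = 1576.1 V.
I_load = 1576.1/37300 = 0.042256 A, so P_out = 1576.1 × 0.042256 = 66.600 W.
All ideal ⇒ P_in = P_out, so I_supply = 66.600/480 = 0.139 A.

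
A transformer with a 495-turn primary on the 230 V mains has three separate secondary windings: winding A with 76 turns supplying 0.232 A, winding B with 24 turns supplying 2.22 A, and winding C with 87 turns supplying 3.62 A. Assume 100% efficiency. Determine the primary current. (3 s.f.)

I_p ≈ 0.779 A

V_A = 230 × 76/495 = 35.313 V; V_B = 230 × 24/495 = 11.152 V; V_C = 230 × 87/495 = 40.424 V.
P_out = V_A I_A + V_B I_B + V_C I_C = 35.313×0.232 + 11.152×2.22 + 40.424×3.62 = 8.1926 + 24.756 + 146.34 = 179.28 W.
Ideal ⇒ P_in = P_out, so I_p = P_out/V_p = 179.28/230 = 0.779 A.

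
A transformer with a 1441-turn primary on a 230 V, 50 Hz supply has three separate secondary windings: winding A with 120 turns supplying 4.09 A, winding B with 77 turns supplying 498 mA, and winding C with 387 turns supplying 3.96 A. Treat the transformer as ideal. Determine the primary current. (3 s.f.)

I_p ≈ 1.43 A

V_A = 230 × 120/1441 = 19.153 V; V_B = 230 × 77/1441 = 12.290 V; V_C = 230 × 387/1441 = 61.770 V.
P_out = V_A I_A + V_B I_B + V_C I_C = 19.153×4.09 + 12.290×0.498 + 61.770×3.96 = 78.337 + 6.1205 + 244.61 = 329.07 W.
Ideal ⇒ P_in = P_out, so I_p = P_out/V_p = 329.07/230 = 1.43 A.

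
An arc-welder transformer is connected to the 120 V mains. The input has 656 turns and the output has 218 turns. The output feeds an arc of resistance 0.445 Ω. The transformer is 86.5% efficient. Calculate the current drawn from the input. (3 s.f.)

V_out = 120 × 218/656 = 39.878 V.
I_out = V_out/R = 39.878/0.445 = 89.614 A.
P_out = V_out I_out = 39.878 × 89.614 = 3573.6 W.
P_in = P_out/η = 3573.6/0.865 = 4131.3 W.
I_in = P_in/V_in = 4131.3/120 = 34.4 A.

I_in ≈ 34.4 A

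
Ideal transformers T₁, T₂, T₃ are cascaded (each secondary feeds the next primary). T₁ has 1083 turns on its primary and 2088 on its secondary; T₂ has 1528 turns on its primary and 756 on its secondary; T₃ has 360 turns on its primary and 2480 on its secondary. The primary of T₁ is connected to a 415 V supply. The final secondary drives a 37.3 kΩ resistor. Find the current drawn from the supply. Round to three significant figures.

I_supply ≈ 0.480 A

Secondary of T₁: V = 415.00 × 2088/1083 = 800.11 V.
Secondary of T₂: V = 800.11 × 756/1528 = 395.87 V.
Secondary of T₃: V = 395.87 × 2480/360 = 2727.1 V.
I_load = 2727.1/37300 = 0.073112 A, so P_out = 2727.1 × 0.073112 = 199.38 W.
All ideal ⇒ P_in = P_out, so I_supply = 199.38/415 = 0.480 A.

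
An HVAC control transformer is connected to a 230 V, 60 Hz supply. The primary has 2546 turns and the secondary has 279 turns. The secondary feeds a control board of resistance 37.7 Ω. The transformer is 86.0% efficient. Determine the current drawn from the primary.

V_s = 230 × 279/2546 = 25.204 V.
I_s = V_s/R = 25.204/37.7 = 0.66855 A.
P_out = V_s I_s = 25.204 × 0.66855 = 16.850 W.
P_in = P_out/η = 16.850/0.860 = 19.593 W.
I_p = P_in/V_p = 19.593/230 = 0.0852 A.

I_p ≈ 0.0852 A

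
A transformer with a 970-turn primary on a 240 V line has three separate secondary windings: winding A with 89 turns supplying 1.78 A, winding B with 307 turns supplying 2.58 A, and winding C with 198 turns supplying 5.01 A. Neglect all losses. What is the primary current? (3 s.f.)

V_A = 240 × 89/970 = 22.021 V; V_B = 240 × 307/970 = 75.959 V; V_C = 240 × 198/970 = 48.990 V.
P_out = V_A I_A + V_B I_B + V_C I_C = 22.021×1.78 + 75.959×2.58 + 48.990×5.01 = 39.197 + 195.97 + 245.44 = 480.61 W.
Ideal ⇒ P_in = P_out, so I_p = P_out/V_p = 480.61/240 = 2.00 A.

I_p ≈ 2.00 A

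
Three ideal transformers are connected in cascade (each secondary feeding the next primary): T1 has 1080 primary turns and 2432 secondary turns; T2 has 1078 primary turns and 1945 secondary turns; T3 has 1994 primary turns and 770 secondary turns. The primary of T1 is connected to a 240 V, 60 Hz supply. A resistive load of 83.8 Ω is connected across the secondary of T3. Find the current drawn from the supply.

I_supply ≈ 7.05 A

Secondary of T1: V = 240.00 × 2432/1080 = 540.44 V.
Secondary of T2: V = 540.44 × 1945/1078 = 975.11 V.
Secondary of T3: V = 975.11 × 770/1994 = 376.55 V.
I_load = 376.55/83.8 = 4.4934 A, so P_out = 376.55 × 4.4934 = 1692.0 W.
All ideal ⇒ P_in = P_out, so I_supply = 1692.0/240 = 7.05 A.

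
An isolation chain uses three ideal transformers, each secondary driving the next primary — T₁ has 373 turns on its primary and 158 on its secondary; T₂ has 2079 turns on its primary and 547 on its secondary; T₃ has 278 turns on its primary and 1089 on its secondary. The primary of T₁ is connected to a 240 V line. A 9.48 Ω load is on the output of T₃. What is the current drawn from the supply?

After T₁: V = 240.00 × 158/373 = 101.66 V.
After T₂: V = 101.66 × 547/2079 = 26.748 V.
After T₃: V = 26.748 × 1089/278 = 104.78 V.
I_load = 104.78/9.48 = 11.053 A, so P_out = 104.78 × 11.053 = 1158.1 W.
All ideal ⇒ P_in = P_out, so I_supply = 1158.1/240 = 4.83 A.

I_supply ≈ 4.83 A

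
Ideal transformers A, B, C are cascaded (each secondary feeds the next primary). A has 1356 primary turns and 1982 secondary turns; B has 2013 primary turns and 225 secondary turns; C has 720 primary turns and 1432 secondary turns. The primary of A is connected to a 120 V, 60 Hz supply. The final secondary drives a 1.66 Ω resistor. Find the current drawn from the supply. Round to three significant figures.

I_supply ≈ 7.63 A

Secondary of A: V = 120.00 × 1982/1356 = 175.40 V.
Secondary of B: V = 175.40 × 225/2013 = 19.605 V.
Secondary of C: V = 19.605 × 1432/720 = 38.992 V.
I_load = 38.992/1.66 = 23.489 A, so P_out = 38.992 × 23.489 = 915.88 W.
All ideal ⇒ P_in = P_out, so I_supply = 915.88/120 = 7.63 A.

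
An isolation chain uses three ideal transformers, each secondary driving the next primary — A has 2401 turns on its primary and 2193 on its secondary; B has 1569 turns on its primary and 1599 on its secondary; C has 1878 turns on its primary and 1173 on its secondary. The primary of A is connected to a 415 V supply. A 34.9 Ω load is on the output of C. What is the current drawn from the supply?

After A: V = 415.00 × 2193/2401 = 379.05 V.
After B: V = 379.05 × 1599/1569 = 386.30 V.
After C: V = 386.30 × 1173/1878 = 241.28 V.
I_load = 241.28/34.9 = 6.9135 A, so P_out = 241.28 × 6.9135 = 1668.1 W.
All ideal ⇒ P_in = P_out, so I_supply = 1668.1/415 = 4.02 A.

I_supply ≈ 4.02 A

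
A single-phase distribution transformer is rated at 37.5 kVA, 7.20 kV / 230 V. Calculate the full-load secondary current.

I_s = S/V_s = 37500/230 = 163 A.

I_s ≈ 163 A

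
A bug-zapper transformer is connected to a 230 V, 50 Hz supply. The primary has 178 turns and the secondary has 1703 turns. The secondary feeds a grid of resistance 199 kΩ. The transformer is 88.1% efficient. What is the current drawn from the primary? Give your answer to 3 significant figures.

I_p ≈ 0.120 A

V_s = 230 × 1703/178 = 2200.5 V.
I_s = V_s/R = 2200.5/199000 = 0.011058 A.
P_out = V_s I_s = 2200.5 × 0.011058 = 24.333 W.
P_in = P_out/η = 24.333/0.881 = 27.620 W.
I_p = P_in/V_p = 27.620/230 = 0.120 A.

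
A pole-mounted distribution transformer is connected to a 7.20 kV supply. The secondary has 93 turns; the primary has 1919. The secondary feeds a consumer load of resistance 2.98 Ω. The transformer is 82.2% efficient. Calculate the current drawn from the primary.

I_p ≈ 6.90 A

V_s = 7200 × 93/1919 = 348.93 V.
I_s = V_s/R = 348.93/2.98 = 117.09 A.
P_out = V_s I_s = 348.93 × 117.09 = 40857 W.
P_in = P_out/η = 40857/0.822 = 49704 W.
I_p = P_in/V_p = 49704/7200 = 6.90 A.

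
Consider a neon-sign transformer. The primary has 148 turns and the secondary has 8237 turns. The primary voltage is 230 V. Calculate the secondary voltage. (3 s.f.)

V_s/V_p = N_s/N_p, so V_s = 230 × 8237/148 = 12800 V.

V_s ≈ 12800 V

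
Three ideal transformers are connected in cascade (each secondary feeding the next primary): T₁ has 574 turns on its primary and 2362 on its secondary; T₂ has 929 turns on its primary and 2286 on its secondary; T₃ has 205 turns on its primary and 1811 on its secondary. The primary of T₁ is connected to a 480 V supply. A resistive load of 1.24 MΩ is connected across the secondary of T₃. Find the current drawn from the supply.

I_supply ≈ 3.10 A

Secondary of T₁: V = 480.00 × 2362/574 = 1975.2 V.
Secondary of T₂: V = 1975.2 × 2286/929 = 4860.4 V.
Secondary of T₃: V = 4860.4 × 1811/205 = 42937 V.
I_load = 42937/(1.24×10^6) = 0.034627 A, so P_out = 42937 × 0.034627 = 1486.8 W.
All ideal ⇒ P_in = P_out, so I_supply = 1486.8/480 = 3.10 A.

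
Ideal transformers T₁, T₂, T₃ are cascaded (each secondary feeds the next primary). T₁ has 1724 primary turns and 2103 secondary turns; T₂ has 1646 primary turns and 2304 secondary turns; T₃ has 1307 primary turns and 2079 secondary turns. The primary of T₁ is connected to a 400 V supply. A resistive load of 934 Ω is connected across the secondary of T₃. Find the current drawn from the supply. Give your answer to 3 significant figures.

Secondary of T₁: V = 400.00 × 2103/1724 = 487.94 V.
Secondary of T₂: V = 487.94 × 2304/1646 = 682.99 V.
Secondary of T₃: V = 682.99 × 2079/1307 = 1086.4 V.
I_load = 1086.4/934 = 1.1632 A, so P_out = 1086.4 × 1.1632 = 1263.7 W.
All ideal ⇒ P_in = P_out, so I_supply = 1263.7/400 = 3.16 A.

I_supply ≈ 3.16 A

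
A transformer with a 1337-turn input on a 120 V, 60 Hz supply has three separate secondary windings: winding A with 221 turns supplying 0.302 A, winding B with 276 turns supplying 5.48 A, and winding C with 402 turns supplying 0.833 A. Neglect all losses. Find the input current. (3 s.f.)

I_in ≈ 1.43 A

V_A = 120 × 221/1337 = 19.835 V; V_B = 120 × 276/1337 = 24.772 V; V_C = 120 × 402/1337 = 36.081 V.
P_out = V_A I_A + V_B I_B + V_C I_C = 19.835×0.302 + 24.772×5.48 + 36.081×0.833 = 5.9903 + 135.75 + 30.055 = 171.80 W.
Ideal ⇒ P_in = P_out, so I_in = P_out/V_in = 171.80/120 = 1.43 A.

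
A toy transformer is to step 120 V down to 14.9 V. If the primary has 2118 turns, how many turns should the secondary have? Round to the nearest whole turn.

N_s = 263 turns

N_s/N_p = V_s/V_p, so N_s = 2118 × 14.9/120 = 263.0 ≈ 263 turns.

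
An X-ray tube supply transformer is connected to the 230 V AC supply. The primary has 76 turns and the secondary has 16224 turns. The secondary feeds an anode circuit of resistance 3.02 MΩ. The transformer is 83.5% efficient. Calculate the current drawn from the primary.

I_p ≈ 4.16 A

V_s = 230 × 16224/76 = 49099 V.
I_s = V_s/R = 49099/(3.02×10^6) = 0.016258 A.
P_out = V_s I_s = 49099 × 0.016258 = 798.25 W.
P_in = P_out/η = 798.25/0.835 = 955.98 W.
I_p = P_in/V_p = 955.98/230 = 4.16 A.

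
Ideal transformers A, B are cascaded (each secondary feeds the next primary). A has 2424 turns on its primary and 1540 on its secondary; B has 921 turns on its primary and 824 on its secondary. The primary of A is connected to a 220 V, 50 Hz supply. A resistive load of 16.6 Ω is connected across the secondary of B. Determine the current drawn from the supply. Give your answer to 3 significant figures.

I_supply ≈ 4.28 A

After A: V = 220.00 × 1540/2424 = 139.77 V.
After B: V = 139.77 × 824/921 = 125.05 V.
I_load = 125.05/16.6 = 7.5330 A, so P_out = 125.05 × 7.5330 = 942.00 W.
All ideal ⇒ P_in = P_out, so I_supply = 942.00/220 = 4.28 A.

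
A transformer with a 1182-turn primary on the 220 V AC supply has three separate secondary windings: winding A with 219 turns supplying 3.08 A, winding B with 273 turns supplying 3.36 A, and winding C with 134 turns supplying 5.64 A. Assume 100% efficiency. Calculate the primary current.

I_p ≈ 1.99 A

V_A = 220 × 219/1182 = 40.761 V; V_B = 220 × 273/1182 = 50.812 V; V_C = 220 × 134/1182 = 24.941 V.
P_out = V_A I_A + V_B I_B + V_C I_C = 40.761×3.08 + 50.812×3.36 + 24.941×5.64 = 125.55 + 170.73 + 140.67 = 436.94 W.
Ideal ⇒ P_in = P_out, so I_p = P_out/V_p = 436.94/220 = 1.99 A.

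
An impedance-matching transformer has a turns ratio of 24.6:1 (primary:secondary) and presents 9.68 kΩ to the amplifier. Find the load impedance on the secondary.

Z_s ≈ 16.0 Ω

Z_s = Z_p/(N_p/N_s)² = 9680/24.6² = 16.0 Ω.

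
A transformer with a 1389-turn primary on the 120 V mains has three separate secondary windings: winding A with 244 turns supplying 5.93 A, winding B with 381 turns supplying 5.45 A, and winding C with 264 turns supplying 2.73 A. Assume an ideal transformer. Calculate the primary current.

V_A = 120 × 244/1389 = 21.080 V; V_B = 120 × 381/1389 = 32.916 V; V_C = 120 × 264/1389 = 22.808 V.
P_out = V_A I_A + V_B I_B + V_C I_C = 21.080×5.93 + 32.916×5.45 + 22.808×2.73 = 125.00 + 179.39 + 62.265 = 366.66 W.
Ideal ⇒ P_in = P_out, so I_p = P_out/V_p = 366.66/120 = 3.06 A.

I_p ≈ 3.06 A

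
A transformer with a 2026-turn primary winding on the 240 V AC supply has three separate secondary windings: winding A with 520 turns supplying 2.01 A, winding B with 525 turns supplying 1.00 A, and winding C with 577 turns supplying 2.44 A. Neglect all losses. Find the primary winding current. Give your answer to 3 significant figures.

I_p ≈ 1.47 A

V_A = 240 × 520/2026 = 61.599 V; V_B = 240 × 525/2026 = 62.192 V; V_C = 240 × 577/2026 = 68.351 V.
P_out = V_A I_A + V_B I_B + V_C I_C = 61.599×2.01 + 62.192×1.00 + 68.351×2.44 = 123.81 + 62.192 + 166.78 = 352.78 W.
Ideal ⇒ P_in = P_out, so I_p = P_out/V_p = 352.78/240 = 1.47 A.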